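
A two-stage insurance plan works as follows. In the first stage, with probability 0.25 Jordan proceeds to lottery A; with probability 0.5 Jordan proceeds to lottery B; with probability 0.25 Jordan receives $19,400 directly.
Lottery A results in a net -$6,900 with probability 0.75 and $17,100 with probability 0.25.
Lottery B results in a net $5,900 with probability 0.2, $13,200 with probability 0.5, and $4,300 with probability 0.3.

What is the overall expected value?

EV(A) = 0.75 × (-6900) + 0.25 × 17100 = -5175 + 4275 = -900
EV(B) = 0.2 × 5900 + 0.5 × 13200 + 0.3 × 4300 = 1180 + 6600 + 1290 = 9070
Branch C: 19400 (certain)
Overall = 0.25 × (-900) + 0.5 × 9070 + 0.25 × 19400 = -225 + 4535 + 4850 = 9160

$9,160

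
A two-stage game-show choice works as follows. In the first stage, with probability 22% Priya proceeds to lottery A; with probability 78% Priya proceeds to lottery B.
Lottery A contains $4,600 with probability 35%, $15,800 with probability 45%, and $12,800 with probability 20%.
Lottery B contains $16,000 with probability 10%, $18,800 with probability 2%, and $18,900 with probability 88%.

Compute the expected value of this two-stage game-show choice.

$16,995.84

EV(A) = 0.35 × 4600 + 0.45 × 15800 + 0.2 × 12800 = 1610 + 7110 + 2560 = 11280
EV(B) = 0.1 × 16000 + 0.02 × 18800 + 0.88 × 18900 = 1600 + 376 + 16632 = 18608
Overall = 0.22 × 11280 + 0.78 × 18608 = 2481.6 + 14514.24 = 16995.84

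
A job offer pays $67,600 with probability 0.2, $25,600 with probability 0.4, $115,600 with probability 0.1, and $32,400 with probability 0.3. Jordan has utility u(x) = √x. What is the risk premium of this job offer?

$3,424

E[u] = 0.2·√67600 + 0.4·√25600 + 0.1·√115600 + 0.3·√32400 = 0.2·260 + 0.4·160 + 0.1·340 + 0.3·180 = 204
CE = (204)² = 41616
Risk premium = EV − CE = 45040 − 41616 = 3424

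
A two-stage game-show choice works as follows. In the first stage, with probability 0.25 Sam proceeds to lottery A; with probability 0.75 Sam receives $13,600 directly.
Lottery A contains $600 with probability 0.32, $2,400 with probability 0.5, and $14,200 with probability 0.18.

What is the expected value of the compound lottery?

$11,187

EV(A) = 0.32 × 600 + 0.5 × 2400 + 0.18 × 14200 = 192 + 1200 + 2556 = 3948
Branch B: 13600 (certain)
Overall = 0.25 × 3948 + 0.75 × 13600 = 987 + 10200 = 11187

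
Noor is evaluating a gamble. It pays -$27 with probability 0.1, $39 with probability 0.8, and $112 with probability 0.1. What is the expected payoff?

$39.70

EV = 0.1 × (-27) + 0.8 × 39 + 0.1 × 112 = -2.7 + 31.2 + 11.2 = 39.7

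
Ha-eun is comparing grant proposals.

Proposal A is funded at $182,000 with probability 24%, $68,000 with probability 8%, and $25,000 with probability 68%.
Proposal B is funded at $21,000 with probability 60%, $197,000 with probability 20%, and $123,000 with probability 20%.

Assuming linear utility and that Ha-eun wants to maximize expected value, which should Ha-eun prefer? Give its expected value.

Proposal B ($76,600)

Proposal A = 0.24 × 182000 + 0.08 × 68000 + 0.68 × 25000 = 43680 + 5440 + 17000 = 66120
Proposal B = 0.6 × 21000 + 0.2 × 197000 + 0.2 × 123000 = 12600 + 39400 + 24600 = 76600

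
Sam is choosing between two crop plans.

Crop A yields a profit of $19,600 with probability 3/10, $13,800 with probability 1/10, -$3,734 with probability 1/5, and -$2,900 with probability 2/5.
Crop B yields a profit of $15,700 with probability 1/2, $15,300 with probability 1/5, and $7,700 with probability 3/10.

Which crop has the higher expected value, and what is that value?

Crop A = 3/10 × 19600 + 1/10 × 13800 + 1/5 × (-3734) + 2/5 × (-2900) = 5880 + 1380 − 746.8 − 1160 = 5353.2
Crop B = 1/2 × 15700 + 1/5 × 15300 + 3/10 × 7700 = 7850 + 3060 + 2310 = 13220

Crop B ($13,220)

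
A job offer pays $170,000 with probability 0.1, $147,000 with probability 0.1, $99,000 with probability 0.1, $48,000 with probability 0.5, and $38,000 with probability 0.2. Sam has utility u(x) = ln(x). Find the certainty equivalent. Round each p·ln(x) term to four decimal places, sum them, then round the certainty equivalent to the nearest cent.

$62,511.14

E[u] = 0.1·ln(170000) + 0.1·ln(147000) + 0.1·ln(99000) + 0.5·ln(48000) + 0.2·ln(38000) = 1.2044 + 1.1898 + 1.1503 + 5.3895 + 2.1091 = 11.0431
CE = e^11.0431 ≈ 62511.14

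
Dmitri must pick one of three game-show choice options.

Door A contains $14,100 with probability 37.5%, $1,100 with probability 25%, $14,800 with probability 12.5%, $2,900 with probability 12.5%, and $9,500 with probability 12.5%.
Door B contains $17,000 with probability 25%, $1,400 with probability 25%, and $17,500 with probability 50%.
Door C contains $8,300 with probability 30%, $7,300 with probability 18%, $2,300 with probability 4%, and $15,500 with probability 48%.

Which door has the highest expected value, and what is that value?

Door A = 0.375 × 14100 + 0.25 × 1100 + 0.125 × 14800 + 0.125 × 2900 + 0.125 × 9500 = 5287.5 + 275 + 1850 + 362.5 + 1187.5 = 8962.5
Door B = 0.25 × 17000 + 0.25 × 1400 + 0.5 × 17500 = 4250 + 350 + 8750 = 13350
Door C = 0.3 × 8300 + 0.18 × 7300 + 0.04 × 2300 + 0.48 × 15500 = 2490 + 1314 + 92 + 7440 = 11336

Door B ($13,350)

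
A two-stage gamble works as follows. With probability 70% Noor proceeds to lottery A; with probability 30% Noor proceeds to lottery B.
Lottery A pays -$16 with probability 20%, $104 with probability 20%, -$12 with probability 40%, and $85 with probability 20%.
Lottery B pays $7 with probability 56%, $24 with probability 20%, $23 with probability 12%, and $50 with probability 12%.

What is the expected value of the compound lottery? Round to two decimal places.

$26.10

EV(A) = 0.2 × (-16) + 0.2 × 104 + 0.4 × (-12) + 0.2 × 85 = -3.2 + 20.8 − 4.8 + 17 = 29.8
EV(B) = 0.56 × 7 + 0.2 × 24 + 0.12 × 23 + 0.12 × 50 = 3.92 + 4.8 + 2.76 + 6 = 17.48
Overall = 0.7 × 29.8 + 0.3 × 17.48 = 20.86 + 5.244 = 26.104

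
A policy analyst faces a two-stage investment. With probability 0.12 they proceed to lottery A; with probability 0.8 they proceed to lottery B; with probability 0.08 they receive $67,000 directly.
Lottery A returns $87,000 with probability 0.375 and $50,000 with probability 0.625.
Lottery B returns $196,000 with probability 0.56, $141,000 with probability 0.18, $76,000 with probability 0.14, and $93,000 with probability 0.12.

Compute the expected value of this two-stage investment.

$138,577

EV(A) = 0.375 × 87000 + 0.625 × 50000 = 32625 + 31250 = 63875
EV(B) = 0.56 × 196000 + 0.18 × 141000 + 0.14 × 76000 + 0.12 × 93000 = 109760 + 25380 + 10640 + 11160 = 156940
Branch C: 67000 (certain)
Overall = 0.12 × 63875 + 0.8 × 156940 + 0.08 × 67000 = 7665 + 125552 + 5360 = 138577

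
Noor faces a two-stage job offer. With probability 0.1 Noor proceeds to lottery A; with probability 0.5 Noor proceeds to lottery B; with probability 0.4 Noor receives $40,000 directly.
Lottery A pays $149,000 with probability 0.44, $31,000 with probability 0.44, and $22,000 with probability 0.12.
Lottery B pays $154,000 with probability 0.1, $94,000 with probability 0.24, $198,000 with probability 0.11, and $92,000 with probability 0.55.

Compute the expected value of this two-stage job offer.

$79,354

EV(A) = 0.44 × 149000 + 0.44 × 31000 + 0.12 × 22000 = 65560 + 13640 + 2640 = 81840
EV(B) = 0.1 × 154000 + 0.24 × 94000 + 0.11 × 198000 + 0.55 × 92000 = 15400 + 22560 + 21780 + 50600 = 110340
Branch C: 40000 (certain)
Overall = 0.1 × 81840 + 0.5 × 110340 + 0.4 × 40000 = 8184 + 55170 + 16000 = 79354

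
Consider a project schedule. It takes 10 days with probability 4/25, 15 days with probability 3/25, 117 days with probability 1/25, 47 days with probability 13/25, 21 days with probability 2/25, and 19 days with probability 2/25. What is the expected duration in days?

EV = 4/25 × 10 + 3/25 × 15 + 1/25 × 117 + 13/25 × 47 + 2/25 × 21 + 2/25 × 19 = 1.6 + 1.8 + 4.68 + 24.44 + 1.68 + 1.52 = 35.72

35.72 days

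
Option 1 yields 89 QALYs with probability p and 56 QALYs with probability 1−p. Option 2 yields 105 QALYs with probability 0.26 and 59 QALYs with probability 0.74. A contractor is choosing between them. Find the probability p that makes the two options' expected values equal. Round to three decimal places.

p = 0.453

EV(Option 2) = 0.26 × 105 + 0.74 × 59 = 27.3 + 43.66 = 70.96
p·89 + (1−p)·56 = 70.96
33p + 56 = 70.96
p = (70.96 − 56) / 33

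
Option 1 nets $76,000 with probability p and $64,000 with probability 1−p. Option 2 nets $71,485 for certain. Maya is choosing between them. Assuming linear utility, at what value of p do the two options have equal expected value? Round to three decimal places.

p·76000 + (1−p)·64000 = 71485
12000p + 64000 = 71485
p = (71485 − 64000) / 12000

p = 0.624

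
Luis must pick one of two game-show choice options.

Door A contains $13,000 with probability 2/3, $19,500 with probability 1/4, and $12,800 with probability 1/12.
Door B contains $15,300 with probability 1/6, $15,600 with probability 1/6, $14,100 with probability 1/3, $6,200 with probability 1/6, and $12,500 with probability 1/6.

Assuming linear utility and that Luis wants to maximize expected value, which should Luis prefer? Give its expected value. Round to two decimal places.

Door A ($14,608.33)

Door A = 2/3 × 13000 + 1/4 × 19500 + 1/12 × 12800 = 8666.6667 + 4875 + 1066.6667 = 14608.3333
Door B = 1/6 × 15300 + 1/6 × 15600 + 1/3 × 14100 + 1/6 × 6200 + 1/6 × 12500 = 2550 + 2600 + 4700 + 1033.3333 + 2083.3333 = 12966.6667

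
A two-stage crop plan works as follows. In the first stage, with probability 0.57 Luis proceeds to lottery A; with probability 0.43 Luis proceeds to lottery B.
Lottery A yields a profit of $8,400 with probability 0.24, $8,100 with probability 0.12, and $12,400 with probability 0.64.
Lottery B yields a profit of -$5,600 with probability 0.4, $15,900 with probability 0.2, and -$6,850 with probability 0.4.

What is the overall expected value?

EV(A) = 0.24 × 8400 + 0.12 × 8100 + 0.64 × 12400 = 2016 + 972 + 7936 = 10924
EV(B) = 0.4 × (-5600) + 0.2 × 15900 + 0.4 × (-6850) = -2240 + 3180 − 2740 = -1800
Overall = 0.57 × 10924 + 0.43 × (-1800) = 6226.68 − 774 = 5452.68

$5,452.68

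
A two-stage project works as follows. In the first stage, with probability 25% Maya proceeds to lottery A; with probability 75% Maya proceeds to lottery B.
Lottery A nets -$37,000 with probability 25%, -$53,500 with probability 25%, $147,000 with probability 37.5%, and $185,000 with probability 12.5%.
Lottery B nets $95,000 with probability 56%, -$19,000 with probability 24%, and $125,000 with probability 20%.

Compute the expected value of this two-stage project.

$69,136.25

EV(A) = 0.25 × (-37000) + 0.25 × (-53500) + 0.375 × 147000 + 0.125 × 185000 = -9250 − 13375 + 55125 + 23125 = 55625
EV(B) = 0.56 × 95000 + 0.24 × (-19000) + 0.2 × 125000 = 53200 − 4560 + 25000 = 73640
Overall = 0.25 × 55625 + 0.75 × 73640 = 13906.25 + 55230 = 69136.25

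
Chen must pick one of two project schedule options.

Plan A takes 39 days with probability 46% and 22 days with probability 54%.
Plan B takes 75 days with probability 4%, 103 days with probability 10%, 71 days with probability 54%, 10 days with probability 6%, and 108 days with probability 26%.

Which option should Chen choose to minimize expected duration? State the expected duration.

Plan A (29.82 days)

Plan A = 0.46 × 39 + 0.54 × 22 = 17.94 + 11.88 = 29.82
Plan B = 0.04 × 75 + 0.1 × 103 + 0.54 × 71 + 0.06 × 10 + 0.26 × 108 = 3 + 10.3 + 38.34 + 0.6 + 28.08 = 80.32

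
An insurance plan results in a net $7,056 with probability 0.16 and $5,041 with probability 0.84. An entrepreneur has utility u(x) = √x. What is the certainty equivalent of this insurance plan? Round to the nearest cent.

$5,340.69

E[u] = 0.16·√7056 + 0.84·√5041 = 0.16·84 + 0.84·71 = 73.08
CE = (73.08)² = 5340.6864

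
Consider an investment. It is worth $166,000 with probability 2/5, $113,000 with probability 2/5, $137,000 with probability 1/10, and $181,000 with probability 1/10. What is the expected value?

$143,400

EV = 2/5 × 166000 + 2/5 × 113000 + 1/10 × 137000 + 1/10 × 181000 = 66400 + 45200 + 13700 + 18100 = 143400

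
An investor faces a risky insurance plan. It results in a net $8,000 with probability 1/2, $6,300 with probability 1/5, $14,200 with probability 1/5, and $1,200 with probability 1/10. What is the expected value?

$8,220

EV = 1/2 × 8000 + 1/5 × 6300 + 1/5 × 14200 + 1/10 × 1200 = 4000 + 1260 + 2840 + 120 = 8220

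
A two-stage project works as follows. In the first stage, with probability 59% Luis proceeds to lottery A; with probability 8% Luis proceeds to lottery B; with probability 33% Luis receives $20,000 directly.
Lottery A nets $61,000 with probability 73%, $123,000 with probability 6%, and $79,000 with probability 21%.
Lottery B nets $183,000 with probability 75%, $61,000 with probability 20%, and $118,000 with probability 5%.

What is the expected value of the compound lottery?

EV(A) = 0.73 × 61000 + 0.06 × 123000 + 0.21 × 79000 = 44530 + 7380 + 16590 = 68500
EV(B) = 0.75 × 183000 + 0.2 × 61000 + 0.05 × 118000 = 137250 + 12200 + 5900 = 155350
Branch C: 20000 (certain)
Overall = 0.59 × 68500 + 0.08 × 155350 + 0.33 × 20000 = 40415 + 12428 + 6600 = 59443

$59,443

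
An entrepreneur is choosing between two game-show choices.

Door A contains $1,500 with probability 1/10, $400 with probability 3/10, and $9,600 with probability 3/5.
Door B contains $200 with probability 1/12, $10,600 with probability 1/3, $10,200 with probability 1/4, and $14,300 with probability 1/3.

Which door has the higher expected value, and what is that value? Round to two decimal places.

Door A = 1/10 × 1500 + 3/10 × 400 + 3/5 × 9600 = 150 + 120 + 5760 = 6030
Door B = 1/12 × 200 + 1/3 × 10600 + 1/4 × 10200 + 1/3 × 14300 = 16.6667 + 3533.3333 + 2550 + 4766.6667 = 10866.6667

Door B ($10,866.67)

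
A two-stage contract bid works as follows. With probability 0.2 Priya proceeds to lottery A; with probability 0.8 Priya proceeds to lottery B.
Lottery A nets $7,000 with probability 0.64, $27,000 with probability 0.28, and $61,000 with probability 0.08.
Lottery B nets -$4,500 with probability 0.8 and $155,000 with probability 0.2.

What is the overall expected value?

$25,304

EV(A) = 0.64 × 7000 + 0.28 × 27000 + 0.08 × 61000 = 4480 + 7560 + 4880 = 16920
EV(B) = 0.8 × (-4500) + 0.2 × 155000 = -3600 + 31000 = 27400
Overall = 0.2 × 16920 + 0.8 × 27400 = 3384 + 21920 = 25304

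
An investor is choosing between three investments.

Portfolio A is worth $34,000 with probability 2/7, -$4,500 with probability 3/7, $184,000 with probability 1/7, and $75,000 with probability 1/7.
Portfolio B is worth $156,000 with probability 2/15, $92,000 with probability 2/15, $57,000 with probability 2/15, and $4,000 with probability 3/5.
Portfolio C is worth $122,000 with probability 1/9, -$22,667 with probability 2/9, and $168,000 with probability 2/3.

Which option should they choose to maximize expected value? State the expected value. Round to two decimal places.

Portfolio A = 2/7 × 34000 + 3/7 × (-4500) + 1/7 × 184000 + 1/7 × 75000 = 9714.2857 − 1928.5714 + 26285.7143 + 10714.2857 = 44785.7143
Portfolio B = 2/15 × 156000 + 2/15 × 92000 + 2/15 × 57000 + 3/5 × 4000 = 20800 + 12266.6667 + 7600 + 2400 = 43066.6667
Portfolio C = 1/9 × 122000 + 2/9 × (-22667) + 2/3 × 168000 = 13555.5556 − 5037.1111 + 112000 = 120518.4444

Portfolio C ($120,518.44)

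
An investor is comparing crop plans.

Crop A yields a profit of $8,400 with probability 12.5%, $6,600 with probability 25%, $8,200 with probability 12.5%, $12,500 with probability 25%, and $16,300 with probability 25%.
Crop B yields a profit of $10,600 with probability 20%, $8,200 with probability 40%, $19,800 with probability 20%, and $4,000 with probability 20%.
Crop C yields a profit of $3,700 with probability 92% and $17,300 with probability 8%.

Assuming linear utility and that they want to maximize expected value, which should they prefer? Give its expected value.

Crop A ($10,925)

Crop A = 0.125 × 8400 + 0.25 × 6600 + 0.125 × 8200 + 0.25 × 12500 + 0.25 × 16300 = 1050 + 1650 + 1025 + 3125 + 4075 = 10925
Crop B = 0.2 × 10600 + 0.4 × 8200 + 0.2 × 19800 + 0.2 × 4000 = 2120 + 3280 + 3960 + 800 = 10160
Crop C = 0.92 × 3700 + 0.08 × 17300 = 3404 + 1384 = 4788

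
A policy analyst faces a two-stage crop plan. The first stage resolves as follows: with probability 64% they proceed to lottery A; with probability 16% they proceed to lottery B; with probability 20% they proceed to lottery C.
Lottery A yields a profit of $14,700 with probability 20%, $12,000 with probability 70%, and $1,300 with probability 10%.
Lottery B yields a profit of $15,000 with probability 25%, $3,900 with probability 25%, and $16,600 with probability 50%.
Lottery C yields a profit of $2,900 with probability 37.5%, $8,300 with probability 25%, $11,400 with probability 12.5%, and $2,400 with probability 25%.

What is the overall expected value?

$10,462.30

EV(A) = 0.2 × 14700 + 0.7 × 12000 + 0.1 × 1300 = 2940 + 8400 + 130 = 11470
EV(B) = 0.25 × 15000 + 0.25 × 3900 + 0.5 × 16600 = 3750 + 975 + 8300 = 13025
EV(C) = 0.375 × 2900 + 0.25 × 8300 + 0.125 × 11400 + 0.25 × 2400 = 1087.5 + 2075 + 1425 + 600 = 5187.5
Overall = 0.64 × 11470 + 0.16 × 13025 + 0.2 × 5187.5 = 7340.8 + 2084 + 1037.5 = 10462.3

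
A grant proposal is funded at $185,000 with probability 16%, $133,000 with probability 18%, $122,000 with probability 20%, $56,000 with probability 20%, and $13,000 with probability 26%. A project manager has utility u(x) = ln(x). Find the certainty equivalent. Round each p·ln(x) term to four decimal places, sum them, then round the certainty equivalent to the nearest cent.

$63,329.09

E[u] = 0.16·ln(185000) + 0.18·ln(133000) + 0.2·ln(122000) + 0.2·ln(56000) + 0.26·ln(13000) = 1.9405 + 2.1237 + 2.3424 + 2.1866 + 2.4629 = 11.0561
CE = e^11.0561 ≈ 63329.09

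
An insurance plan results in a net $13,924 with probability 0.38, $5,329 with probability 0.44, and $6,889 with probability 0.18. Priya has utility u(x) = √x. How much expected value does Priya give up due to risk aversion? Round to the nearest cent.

$430.29

E[u] = 0.38·√13924 + 0.44·√5329 + 0.18·√6889 = 0.38·118 + 0.44·73 + 0.18·83 = 91.9
CE = (91.9)² = 8445.61
Risk premium = EV − CE = 8875.9 − 8445.61 = 430.29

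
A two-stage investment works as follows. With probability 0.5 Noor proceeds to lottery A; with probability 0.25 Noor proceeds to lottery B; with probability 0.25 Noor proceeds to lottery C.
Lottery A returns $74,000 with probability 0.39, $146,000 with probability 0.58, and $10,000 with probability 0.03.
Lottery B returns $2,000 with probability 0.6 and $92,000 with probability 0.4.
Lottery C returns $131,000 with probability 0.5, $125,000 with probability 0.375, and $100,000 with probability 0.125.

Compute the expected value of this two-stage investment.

$97,638.75

EV(A) = 0.39 × 74000 + 0.58 × 146000 + 0.03 × 10000 = 28860 + 84680 + 300 = 113840
EV(B) = 0.6 × 2000 + 0.4 × 92000 = 1200 + 36800 = 38000
EV(C) = 0.5 × 131000 + 0.375 × 125000 + 0.125 × 100000 = 65500 + 46875 + 12500 = 124875
Overall = 0.5 × 113840 + 0.25 × 38000 + 0.25 × 124875 = 56920 + 9500 + 31218.75 = 97638.75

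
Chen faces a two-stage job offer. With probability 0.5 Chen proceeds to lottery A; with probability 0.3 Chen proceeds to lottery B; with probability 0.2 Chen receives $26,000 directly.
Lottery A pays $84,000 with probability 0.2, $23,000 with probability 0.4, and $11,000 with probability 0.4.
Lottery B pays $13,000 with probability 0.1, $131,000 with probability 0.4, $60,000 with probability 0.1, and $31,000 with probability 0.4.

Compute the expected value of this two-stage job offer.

$42,030

EV(A) = 0.2 × 84000 + 0.4 × 23000 + 0.4 × 11000 = 16800 + 9200 + 4400 = 30400
EV(B) = 0.1 × 13000 + 0.4 × 131000 + 0.1 × 60000 + 0.4 × 31000 = 1300 + 52400 + 6000 + 12400 = 72100
Branch C: 26000 (certain)
Overall = 0.5 × 30400 + 0.3 × 72100 + 0.2 × 26000 = 15200 + 21630 + 5200 = 42030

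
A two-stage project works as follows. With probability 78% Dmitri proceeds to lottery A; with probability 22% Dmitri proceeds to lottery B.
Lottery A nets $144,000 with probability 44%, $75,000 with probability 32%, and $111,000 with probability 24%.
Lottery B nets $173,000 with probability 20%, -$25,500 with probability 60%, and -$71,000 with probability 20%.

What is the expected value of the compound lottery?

$90,042

EV(A) = 0.44 × 144000 + 0.32 × 75000 + 0.24 × 111000 = 63360 + 24000 + 26640 = 114000
EV(B) = 0.2 × 173000 + 0.6 × (-25500) + 0.2 × (-71000) = 34600 − 15300 − 14200 = 5100
Overall = 0.78 × 114000 + 0.22 × 5100 = 88920 + 1122 = 90042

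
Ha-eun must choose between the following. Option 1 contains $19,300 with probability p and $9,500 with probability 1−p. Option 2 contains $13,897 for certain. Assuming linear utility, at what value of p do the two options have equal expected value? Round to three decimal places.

p = 0.449

p·19300 + (1−p)·9500 = 13897
9800p + 9500 = 13897
p = (13897 − 9500) / 9800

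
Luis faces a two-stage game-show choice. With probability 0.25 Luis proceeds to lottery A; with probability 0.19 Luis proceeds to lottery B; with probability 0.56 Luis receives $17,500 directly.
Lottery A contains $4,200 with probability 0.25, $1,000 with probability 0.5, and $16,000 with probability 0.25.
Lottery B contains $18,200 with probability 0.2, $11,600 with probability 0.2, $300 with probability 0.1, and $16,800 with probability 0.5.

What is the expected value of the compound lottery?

EV(A) = 0.25 × 4200 + 0.5 × 1000 + 0.25 × 16000 = 1050 + 500 + 4000 = 5550
EV(B) = 0.2 × 18200 + 0.2 × 11600 + 0.1 × 300 + 0.5 × 16800 = 3640 + 2320 + 30 + 8400 = 14390
Branch C: 17500 (certain)
Overall = 0.25 × 5550 + 0.19 × 14390 + 0.56 × 17500 = 1387.5 + 2734.1 + 9800 = 13921.6

$13,921.60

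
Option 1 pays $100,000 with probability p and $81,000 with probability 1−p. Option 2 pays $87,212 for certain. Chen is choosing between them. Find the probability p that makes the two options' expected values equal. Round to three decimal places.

p·100000 + (1−p)·81000 = 87212
19000p + 81000 = 87212
p = (87212 − 81000) / 19000

p = 0.327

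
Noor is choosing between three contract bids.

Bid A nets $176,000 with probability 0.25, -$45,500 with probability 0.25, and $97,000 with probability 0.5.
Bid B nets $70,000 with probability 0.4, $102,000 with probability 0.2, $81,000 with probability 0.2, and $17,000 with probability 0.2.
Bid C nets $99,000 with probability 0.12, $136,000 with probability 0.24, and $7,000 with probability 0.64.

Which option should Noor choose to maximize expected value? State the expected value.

Bid A ($81,125)

Bid A = 0.25 × 176000 + 0.25 × (-45500) + 0.5 × 97000 = 44000 − 11375 + 48500 = 81125
Bid B = 0.4 × 70000 + 0.2 × 102000 + 0.2 × 81000 + 0.2 × 17000 = 28000 + 20400 + 16200 + 3400 = 68000
Bid C = 0.12 × 99000 + 0.24 × 136000 + 0.64 × 7000 = 11880 + 32640 + 4480 = 49000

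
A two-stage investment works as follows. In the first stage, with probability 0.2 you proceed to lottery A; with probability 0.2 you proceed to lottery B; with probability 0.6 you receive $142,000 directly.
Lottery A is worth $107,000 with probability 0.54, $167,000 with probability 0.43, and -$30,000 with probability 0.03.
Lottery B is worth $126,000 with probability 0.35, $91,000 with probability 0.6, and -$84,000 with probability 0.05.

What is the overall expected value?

$129,838

EV(A) = 0.54 × 107000 + 0.43 × 167000 + 0.03 × (-30000) = 57780 + 71810 − 900 = 128690
EV(B) = 0.35 × 126000 + 0.6 × 91000 + 0.05 × (-84000) = 44100 + 54600 − 4200 = 94500
Branch C: 142000 (certain)
Overall = 0.2 × 128690 + 0.2 × 94500 + 0.6 × 142000 = 25738 + 18900 + 85200 = 129838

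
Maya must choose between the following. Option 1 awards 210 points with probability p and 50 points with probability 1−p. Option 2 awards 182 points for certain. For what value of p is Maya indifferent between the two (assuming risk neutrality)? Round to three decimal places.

p = 0.825

p·210 + (1−p)·50 = 182
160p + 50 = 182
p = (182 − 50) / 160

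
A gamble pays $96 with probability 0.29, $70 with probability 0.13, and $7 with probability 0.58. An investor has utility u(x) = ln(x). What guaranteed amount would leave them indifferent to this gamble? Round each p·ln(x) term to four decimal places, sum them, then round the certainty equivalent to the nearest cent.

$20.18

E[u] = 0.29·ln(96) + 0.13·ln(70) + 0.58·ln(7) = 1.3237 + 0.5523 + 1.1286 = 3.0046
CE = e^3.0046 ≈ 20.18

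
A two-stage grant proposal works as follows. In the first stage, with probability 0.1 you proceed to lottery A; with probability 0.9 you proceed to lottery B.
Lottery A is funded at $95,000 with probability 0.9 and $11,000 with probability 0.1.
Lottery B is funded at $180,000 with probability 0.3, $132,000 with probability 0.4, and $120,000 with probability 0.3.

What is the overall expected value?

EV(A) = 0.9 × 95000 + 0.1 × 11000 = 85500 + 1100 = 86600
EV(B) = 0.3 × 180000 + 0.4 × 132000 + 0.3 × 120000 = 54000 + 52800 + 36000 = 142800
Overall = 0.1 × 86600 + 0.9 × 142800 = 8660 + 128520 = 137180

$137,180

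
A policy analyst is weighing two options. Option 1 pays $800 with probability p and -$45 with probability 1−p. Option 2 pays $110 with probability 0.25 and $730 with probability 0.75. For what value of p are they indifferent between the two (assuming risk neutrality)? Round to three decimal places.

p = 0.734

EV(Option 2) = 0.25 × 110 + 0.75 × 730 = 27.5 + 547.5 = 575
p·800 + (1−p)·(-45) = 575
845p − 45 = 575
p = (575 + 45) / 845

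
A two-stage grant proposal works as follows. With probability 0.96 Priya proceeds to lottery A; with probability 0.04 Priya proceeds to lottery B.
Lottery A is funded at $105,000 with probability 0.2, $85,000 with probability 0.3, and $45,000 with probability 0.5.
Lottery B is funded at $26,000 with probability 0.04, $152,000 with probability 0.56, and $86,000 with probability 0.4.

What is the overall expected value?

$71,062.40

EV(A) = 0.2 × 105000 + 0.3 × 85000 + 0.5 × 45000 = 21000 + 25500 + 22500 = 69000
EV(B) = 0.04 × 26000 + 0.56 × 152000 + 0.4 × 86000 = 1040 + 85120 + 34400 = 120560
Overall = 0.96 × 69000 + 0.04 × 120560 = 66240 + 4822.4 = 71062.4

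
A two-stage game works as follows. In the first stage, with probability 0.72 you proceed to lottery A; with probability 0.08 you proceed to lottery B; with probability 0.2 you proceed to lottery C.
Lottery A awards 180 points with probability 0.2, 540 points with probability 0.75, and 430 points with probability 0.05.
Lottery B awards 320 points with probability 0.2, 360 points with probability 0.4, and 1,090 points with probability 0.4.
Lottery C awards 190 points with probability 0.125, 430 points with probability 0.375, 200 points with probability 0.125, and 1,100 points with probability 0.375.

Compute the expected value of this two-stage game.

EV(A) = 0.2 × 180 + 0.75 × 540 + 0.05 × 430 = 36 + 405 + 21.5 = 462.5
EV(B) = 0.2 × 320 + 0.4 × 360 + 0.4 × 1090 = 64 + 144 + 436 = 644
EV(C) = 0.125 × 190 + 0.375 × 430 + 0.125 × 200 + 0.375 × 1100 = 23.75 + 161.25 + 25 + 412.5 = 622.5
Overall = 0.72 × 462.5 + 0.08 × 644 + 0.2 × 622.5 = 333 + 51.52 + 124.5 = 509.02

509.02 points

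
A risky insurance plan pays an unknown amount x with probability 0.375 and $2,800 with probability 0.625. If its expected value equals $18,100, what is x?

x = $43,600

0.375·x + 0.625·2800 = 18100
0.375·x = 18100 − 1750 = 16350
x = 16350 / 0.375 = 43600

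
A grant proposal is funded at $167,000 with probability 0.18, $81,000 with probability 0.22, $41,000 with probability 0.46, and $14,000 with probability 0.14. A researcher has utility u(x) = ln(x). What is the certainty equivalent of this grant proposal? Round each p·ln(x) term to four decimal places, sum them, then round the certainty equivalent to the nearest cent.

$52,759.55

E[u] = 0.18·ln(167000) + 0.22·ln(81000) + 0.46·ln(41000) + 0.14·ln(14000) = 2.1646 + 2.4865 + 4.8858 + 1.3366 = 10.8735
CE = e^10.8735 ≈ 52759.55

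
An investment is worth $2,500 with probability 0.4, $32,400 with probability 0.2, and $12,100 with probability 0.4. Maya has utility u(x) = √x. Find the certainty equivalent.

$10,000

E[u] = 0.4·√2500 + 0.2·√32400 + 0.4·√12100 = 0.4·50 + 0.2·180 + 0.4·110 = 100
CE = (100)² = 10000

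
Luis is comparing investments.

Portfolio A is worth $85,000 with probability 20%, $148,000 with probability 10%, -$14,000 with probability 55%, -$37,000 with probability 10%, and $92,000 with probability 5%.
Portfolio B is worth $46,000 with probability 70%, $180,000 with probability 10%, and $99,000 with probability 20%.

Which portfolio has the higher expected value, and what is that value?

Portfolio A = 0.2 × 85000 + 0.1 × 148000 + 0.55 × (-14000) + 0.1 × (-37000) + 0.05 × 92000 = 17000 + 14800 − 7700 − 3700 + 4600 = 25000
Portfolio B = 0.7 × 46000 + 0.1 × 180000 + 0.2 × 99000 = 32200 + 18000 + 19800 = 70000

Portfolio B ($70,000)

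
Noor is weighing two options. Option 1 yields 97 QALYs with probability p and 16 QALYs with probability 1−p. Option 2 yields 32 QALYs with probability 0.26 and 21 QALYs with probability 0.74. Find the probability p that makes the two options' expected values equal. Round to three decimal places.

EV(Option 2) = 0.26 × 32 + 0.74 × 21 = 8.32 + 15.54 = 23.86
p·97 + (1−p)·16 = 23.86
81p + 16 = 23.86
p = (23.86 − 16) / 81

p = 0.097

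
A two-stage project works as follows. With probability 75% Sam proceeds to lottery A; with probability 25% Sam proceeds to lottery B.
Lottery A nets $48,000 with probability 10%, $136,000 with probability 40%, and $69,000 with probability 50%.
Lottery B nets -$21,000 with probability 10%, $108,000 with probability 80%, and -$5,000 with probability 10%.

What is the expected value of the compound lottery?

$91,225

EV(A) = 0.1 × 48000 + 0.4 × 136000 + 0.5 × 69000 = 4800 + 54400 + 34500 = 93700
EV(B) = 0.1 × (-21000) + 0.8 × 108000 + 0.1 × (-5000) = -2100 + 86400 − 500 = 83800
Overall = 0.75 × 93700 + 0.25 × 83800 = 70275 + 20950 = 91225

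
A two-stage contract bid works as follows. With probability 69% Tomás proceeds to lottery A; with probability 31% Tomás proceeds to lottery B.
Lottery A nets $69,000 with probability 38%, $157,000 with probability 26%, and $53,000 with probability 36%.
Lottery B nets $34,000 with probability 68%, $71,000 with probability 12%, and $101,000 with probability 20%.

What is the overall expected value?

EV(A) = 0.38 × 69000 + 0.26 × 157000 + 0.36 × 53000 = 26220 + 40820 + 19080 = 86120
EV(B) = 0.68 × 34000 + 0.12 × 71000 + 0.2 × 101000 = 23120 + 8520 + 20200 = 51840
Overall = 0.69 × 86120 + 0.31 × 51840 = 59422.8 + 16070.4 = 75493.2

$75,493.20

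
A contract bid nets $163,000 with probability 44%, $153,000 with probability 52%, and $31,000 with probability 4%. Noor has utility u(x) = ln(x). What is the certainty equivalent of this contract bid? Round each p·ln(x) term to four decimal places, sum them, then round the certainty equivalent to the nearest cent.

$147,605.73

E[u] = 0.44·ln(163000) + 0.52·ln(153000) + 0.04·ln(31000) = 5.2807 + 6.2079 + 0.4137 = 11.9023
CE = e^11.9023 ≈ 147605.73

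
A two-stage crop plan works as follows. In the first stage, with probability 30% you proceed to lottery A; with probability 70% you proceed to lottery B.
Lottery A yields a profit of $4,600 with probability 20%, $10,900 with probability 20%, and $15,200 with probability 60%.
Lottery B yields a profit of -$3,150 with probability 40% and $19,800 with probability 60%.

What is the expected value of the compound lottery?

$11,100

EV(A) = 0.2 × 4600 + 0.2 × 10900 + 0.6 × 15200 = 920 + 2180 + 9120 = 12220
EV(B) = 0.4 × (-3150) + 0.6 × 19800 = -1260 + 11880 = 10620
Overall = 0.3 × 12220 + 0.7 × 10620 = 3666 + 7434 = 11100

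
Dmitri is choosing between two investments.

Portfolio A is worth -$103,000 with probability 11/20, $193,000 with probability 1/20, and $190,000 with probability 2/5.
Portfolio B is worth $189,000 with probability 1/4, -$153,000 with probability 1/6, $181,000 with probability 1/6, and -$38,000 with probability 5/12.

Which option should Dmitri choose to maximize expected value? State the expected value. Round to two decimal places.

Portfolio B ($36,083.33)

Portfolio A = 11/20 × (-103000) + 1/20 × 193000 + 2/5 × 190000 = -56650 + 9650 + 76000 = 29000
Portfolio B = 1/4 × 189000 + 1/6 × (-153000) + 1/6 × 181000 + 5/12 × (-38000) = 47250 − 25500 + 30166.6667 − 15833.3333 = 36083.3333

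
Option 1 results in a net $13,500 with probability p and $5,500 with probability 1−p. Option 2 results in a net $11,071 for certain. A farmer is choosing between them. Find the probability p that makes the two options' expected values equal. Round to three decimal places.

p = 0.696

p·13500 + (1−p)·5500 = 11071
8000p + 5500 = 11071
p = (11071 − 5500) / 8000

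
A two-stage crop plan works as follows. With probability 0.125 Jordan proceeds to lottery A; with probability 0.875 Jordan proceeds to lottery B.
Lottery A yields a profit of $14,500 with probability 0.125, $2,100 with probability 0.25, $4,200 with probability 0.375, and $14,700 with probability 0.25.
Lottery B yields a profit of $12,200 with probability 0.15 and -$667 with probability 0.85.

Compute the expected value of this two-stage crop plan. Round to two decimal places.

EV(A) = 0.125 × 14500 + 0.25 × 2100 + 0.375 × 4200 + 0.25 × 14700 = 1812.5 + 525 + 1575 + 3675 = 7587.5
EV(B) = 0.15 × 12200 + 0.85 × (-667) = 1830 − 566.95 = 1263.05
Overall = 0.125 × 7587.5 + 0.875 × 1263.05 = 948.4375 + 1105.16875 = 2053.60625

$2,053.61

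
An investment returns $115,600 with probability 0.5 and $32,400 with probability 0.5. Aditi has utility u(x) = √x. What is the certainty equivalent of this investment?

E[u] = 0.5·√115600 + 0.5·√32400 = 0.5·340 + 0.5·180 = 260
CE = (260)² = 67600

$67,600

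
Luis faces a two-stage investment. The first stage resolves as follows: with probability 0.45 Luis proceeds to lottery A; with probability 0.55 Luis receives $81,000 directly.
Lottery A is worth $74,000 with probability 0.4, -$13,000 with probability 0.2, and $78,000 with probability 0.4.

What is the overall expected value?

EV(A) = 0.4 × 74000 + 0.2 × (-13000) + 0.4 × 78000 = 29600 − 2600 + 31200 = 58200
Branch B: 81000 (certain)
Overall = 0.45 × 58200 + 0.55 × 81000 = 26190 + 44550 = 70740

$70,740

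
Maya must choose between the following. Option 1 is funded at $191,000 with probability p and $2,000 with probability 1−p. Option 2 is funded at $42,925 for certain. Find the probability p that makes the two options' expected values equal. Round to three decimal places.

p·191000 + (1−p)·2000 = 42925
189000p + 2000 = 42925
p = (42925 − 2000) / 189000

p = 0.217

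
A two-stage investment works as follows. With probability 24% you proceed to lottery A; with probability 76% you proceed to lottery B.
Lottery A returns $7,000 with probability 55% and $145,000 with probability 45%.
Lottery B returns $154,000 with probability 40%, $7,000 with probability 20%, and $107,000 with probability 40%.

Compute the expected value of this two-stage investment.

EV(A) = 0.55 × 7000 + 0.45 × 145000 = 3850 + 65250 = 69100
EV(B) = 0.4 × 154000 + 0.2 × 7000 + 0.4 × 107000 = 61600 + 1400 + 42800 = 105800
Overall = 0.24 × 69100 + 0.76 × 105800 = 16584 + 80408 = 96992

$96,992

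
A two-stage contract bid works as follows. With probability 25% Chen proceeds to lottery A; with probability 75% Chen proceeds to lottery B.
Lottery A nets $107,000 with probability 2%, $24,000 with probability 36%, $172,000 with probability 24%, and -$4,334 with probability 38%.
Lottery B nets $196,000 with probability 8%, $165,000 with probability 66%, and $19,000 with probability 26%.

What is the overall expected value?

EV(A) = 0.02 × 107000 + 0.36 × 24000 + 0.24 × 172000 + 0.38 × (-4334) = 2140 + 8640 + 41280 − 1646.92 = 50413.08
EV(B) = 0.08 × 196000 + 0.66 × 165000 + 0.26 × 19000 = 15680 + 108900 + 4940 = 129520
Overall = 0.25 × 50413.08 + 0.75 × 129520 = 12603.27 + 97140 = 109743.27

$109,743.27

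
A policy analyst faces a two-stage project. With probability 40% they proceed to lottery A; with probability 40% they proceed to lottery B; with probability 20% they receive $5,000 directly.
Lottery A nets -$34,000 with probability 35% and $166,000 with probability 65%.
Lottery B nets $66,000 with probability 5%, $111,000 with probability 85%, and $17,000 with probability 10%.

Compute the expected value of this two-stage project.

EV(A) = 0.35 × (-34000) + 0.65 × 166000 = -11900 + 107900 = 96000
EV(B) = 0.05 × 66000 + 0.85 × 111000 + 0.1 × 17000 = 3300 + 94350 + 1700 = 99350
Branch C: 5000 (certain)
Overall = 0.4 × 96000 + 0.4 × 99350 + 0.2 × 5000 = 38400 + 39740 + 1000 = 79140

$79,140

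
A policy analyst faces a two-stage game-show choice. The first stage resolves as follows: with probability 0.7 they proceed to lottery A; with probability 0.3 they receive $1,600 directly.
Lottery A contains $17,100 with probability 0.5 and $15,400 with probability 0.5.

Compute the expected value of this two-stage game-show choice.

EV(A) = 0.5 × 17100 + 0.5 × 15400 = 8550 + 7700 = 16250
Branch B: 1600 (certain)
Overall = 0.7 × 16250 + 0.3 × 1600 = 11375 + 480 = 11855

$11,855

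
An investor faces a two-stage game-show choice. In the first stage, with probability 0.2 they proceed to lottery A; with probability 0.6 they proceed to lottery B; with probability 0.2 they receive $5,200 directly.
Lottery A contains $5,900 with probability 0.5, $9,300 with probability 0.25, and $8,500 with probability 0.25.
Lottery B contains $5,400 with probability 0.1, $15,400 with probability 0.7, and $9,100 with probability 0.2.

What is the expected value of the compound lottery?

EV(A) = 0.5 × 5900 + 0.25 × 9300 + 0.25 × 8500 = 2950 + 2325 + 2125 = 7400
EV(B) = 0.1 × 5400 + 0.7 × 15400 + 0.2 × 9100 = 540 + 10780 + 1820 = 13140
Branch C: 5200 (certain)
Overall = 0.2 × 7400 + 0.6 × 13140 + 0.2 × 5200 = 1480 + 7884 + 1040 = 10404

$10,404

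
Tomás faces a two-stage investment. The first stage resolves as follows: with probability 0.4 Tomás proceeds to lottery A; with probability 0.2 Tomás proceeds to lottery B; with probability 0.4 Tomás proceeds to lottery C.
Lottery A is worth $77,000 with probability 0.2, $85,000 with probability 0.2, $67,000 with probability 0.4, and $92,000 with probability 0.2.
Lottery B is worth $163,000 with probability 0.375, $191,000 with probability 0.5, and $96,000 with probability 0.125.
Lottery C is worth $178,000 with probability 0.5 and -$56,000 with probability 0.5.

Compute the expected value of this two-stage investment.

EV(A) = 0.2 × 77000 + 0.2 × 85000 + 0.4 × 67000 + 0.2 × 92000 = 15400 + 17000 + 26800 + 18400 = 77600
EV(B) = 0.375 × 163000 + 0.5 × 191000 + 0.125 × 96000 = 61125 + 95500 + 12000 = 168625
EV(C) = 0.5 × 178000 + 0.5 × (-56000) = 89000 − 28000 = 61000
Overall = 0.4 × 77600 + 0.2 × 168625 + 0.4 × 61000 = 31040 + 33725 + 24400 = 89165

$89,165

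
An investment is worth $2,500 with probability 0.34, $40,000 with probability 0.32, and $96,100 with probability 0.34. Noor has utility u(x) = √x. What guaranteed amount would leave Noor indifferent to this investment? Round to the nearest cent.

$34,744.96

E[u] = 0.34·√2500 + 0.32·√40000 + 0.34·√96100 = 0.34·50 + 0.32·200 + 0.34·310 = 186.4
CE = (186.4)² = 34744.96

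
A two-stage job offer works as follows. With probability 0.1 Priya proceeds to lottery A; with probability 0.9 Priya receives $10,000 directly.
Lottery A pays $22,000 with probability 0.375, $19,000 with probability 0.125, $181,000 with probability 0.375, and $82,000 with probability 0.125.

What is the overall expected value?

$17,875

EV(A) = 0.375 × 22000 + 0.125 × 19000 + 0.375 × 181000 + 0.125 × 82000 = 8250 + 2375 + 67875 + 10250 = 88750
Branch B: 10000 (certain)
Overall = 0.1 × 88750 + 0.9 × 10000 = 8875 + 9000 = 17875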